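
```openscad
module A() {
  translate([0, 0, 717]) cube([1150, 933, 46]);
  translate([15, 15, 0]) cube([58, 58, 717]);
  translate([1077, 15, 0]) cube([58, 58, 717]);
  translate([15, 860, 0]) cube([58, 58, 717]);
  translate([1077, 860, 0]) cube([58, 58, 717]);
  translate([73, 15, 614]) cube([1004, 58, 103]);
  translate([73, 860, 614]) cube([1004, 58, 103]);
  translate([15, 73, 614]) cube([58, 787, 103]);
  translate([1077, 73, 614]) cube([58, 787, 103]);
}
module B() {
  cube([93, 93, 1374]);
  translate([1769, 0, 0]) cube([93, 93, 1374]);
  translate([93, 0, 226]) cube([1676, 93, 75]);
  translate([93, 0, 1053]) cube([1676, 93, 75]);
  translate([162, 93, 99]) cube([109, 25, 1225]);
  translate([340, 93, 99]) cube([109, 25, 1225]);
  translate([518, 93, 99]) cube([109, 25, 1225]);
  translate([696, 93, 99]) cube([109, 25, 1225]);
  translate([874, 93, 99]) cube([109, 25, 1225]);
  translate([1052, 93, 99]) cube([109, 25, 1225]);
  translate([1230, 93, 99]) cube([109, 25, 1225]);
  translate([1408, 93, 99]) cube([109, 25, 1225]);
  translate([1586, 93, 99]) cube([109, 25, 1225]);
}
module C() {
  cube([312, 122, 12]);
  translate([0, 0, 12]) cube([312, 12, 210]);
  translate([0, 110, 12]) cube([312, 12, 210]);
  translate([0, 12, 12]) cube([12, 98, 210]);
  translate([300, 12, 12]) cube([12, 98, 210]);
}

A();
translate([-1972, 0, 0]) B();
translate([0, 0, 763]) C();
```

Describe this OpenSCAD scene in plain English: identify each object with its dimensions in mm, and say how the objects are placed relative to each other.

A is a table: top 1150 mm (x) × 933 mm (y), 46 mm thick, upper face at z = 763 mm, on four 58×58 mm square legs, each inset 15 mm from the nearest pair of top edges, running from z = 0 to the bottom of the top. Four apron rails, 58 mm thick and 103 mm tall, run between adjacent legs with their top edges flush with the underside of the top and their outer faces flush with the legs' outer faces.

B is a fence section. Two 93×93 mm posts, 1374 mm tall, stand on the floor with a clear span of 1676 mm between their inner faces. Two horizontal rails of 93×75 mm section span the gap between the posts with their undersides at z = 226 mm and z = 1053 mm, flush with the posts' −y face. 9 pickets, each 109 mm wide, 25 mm thick and 1225 mm tall, are fixed to the +y face of the rails with their bottoms at z = 99 mm, evenly spaced across the span with equal gaps (rounded down to the nearest mm) at the −x end and between each pair — any rounding remainder accumulates at the +x end.

C is an open-topped rectangular box: outside dimensions 312×122×222 mm, with a uniform wall and base thickness of 12 mm. The base is a full 312×122 slab on the floor; four walls sit on top of the base. The front and back walls (the −y and +y sides) span the full width; the two side walls fit between them.

The fence section is on the floor beside the table on its −x side. The open box is on top of the table.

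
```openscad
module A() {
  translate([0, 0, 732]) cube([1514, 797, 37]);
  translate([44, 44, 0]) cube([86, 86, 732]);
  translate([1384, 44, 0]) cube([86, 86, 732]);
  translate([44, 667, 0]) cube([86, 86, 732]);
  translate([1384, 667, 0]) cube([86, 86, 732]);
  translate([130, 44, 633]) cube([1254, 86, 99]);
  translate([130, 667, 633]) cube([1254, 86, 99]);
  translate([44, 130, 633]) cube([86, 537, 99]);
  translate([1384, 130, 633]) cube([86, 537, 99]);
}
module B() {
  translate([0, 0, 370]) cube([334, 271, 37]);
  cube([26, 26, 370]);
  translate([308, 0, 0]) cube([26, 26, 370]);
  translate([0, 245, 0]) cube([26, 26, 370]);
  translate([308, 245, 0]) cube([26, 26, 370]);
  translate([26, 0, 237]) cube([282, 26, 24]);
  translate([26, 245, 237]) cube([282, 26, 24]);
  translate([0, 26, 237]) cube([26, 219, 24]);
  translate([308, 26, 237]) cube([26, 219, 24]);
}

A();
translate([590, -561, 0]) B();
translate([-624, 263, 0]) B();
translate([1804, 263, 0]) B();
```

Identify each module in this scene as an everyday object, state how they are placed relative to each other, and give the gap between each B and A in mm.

Each stool's nearest face is 290 mm from the table's bounding box.

A is a table. B is a stool. Three stools sit around the table at the −y, −x, +x sides. The gap between each stool and the table is 290 mm.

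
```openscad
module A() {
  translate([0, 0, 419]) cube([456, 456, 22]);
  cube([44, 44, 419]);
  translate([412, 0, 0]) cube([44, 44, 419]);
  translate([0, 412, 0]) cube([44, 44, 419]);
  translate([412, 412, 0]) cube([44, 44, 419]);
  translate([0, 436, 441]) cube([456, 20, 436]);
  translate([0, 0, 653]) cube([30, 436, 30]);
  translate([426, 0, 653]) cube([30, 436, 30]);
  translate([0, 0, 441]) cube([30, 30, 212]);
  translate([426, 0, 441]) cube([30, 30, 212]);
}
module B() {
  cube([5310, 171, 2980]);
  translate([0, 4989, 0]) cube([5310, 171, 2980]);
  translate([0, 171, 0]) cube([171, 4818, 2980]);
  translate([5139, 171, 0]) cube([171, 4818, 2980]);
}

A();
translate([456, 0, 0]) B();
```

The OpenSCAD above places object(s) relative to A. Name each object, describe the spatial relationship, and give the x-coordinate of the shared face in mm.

The chair's +x face and the house frame's −x face are both at x = 456 mm.

A is a chair. B is a house frame. The house frame is against the chair's +x side, with their −y faces flush. The x-coordinate of the shared face is 456 mm.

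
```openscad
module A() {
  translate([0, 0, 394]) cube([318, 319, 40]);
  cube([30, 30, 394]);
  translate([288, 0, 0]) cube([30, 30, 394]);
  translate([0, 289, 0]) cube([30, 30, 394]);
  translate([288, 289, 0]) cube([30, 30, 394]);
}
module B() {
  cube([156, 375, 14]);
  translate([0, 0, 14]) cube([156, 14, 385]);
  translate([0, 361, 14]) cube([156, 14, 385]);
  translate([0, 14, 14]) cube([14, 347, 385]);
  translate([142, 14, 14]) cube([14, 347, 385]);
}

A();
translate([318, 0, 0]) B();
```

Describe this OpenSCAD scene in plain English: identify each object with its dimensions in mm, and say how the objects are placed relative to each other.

A is a simple wooden stool: a rectangular seat 318 mm (x) by 319 mm (y), 40 mm thick, top face at z = 434 mm, on four square legs, each 30×30 mm in cross-section. The legs rest on z = 0, each flush with a corner of the seat.

B is an open storage box with external size 156×375×399 mm and wall thickness 14 mm (the base is also 14 mm thick). The base covers the whole footprint; the four walls stand on the base, with the y-facing walls full-width and the x-facing walls fitting between their inner faces.

The open box is against the stool's +x side, with their −y faces flush.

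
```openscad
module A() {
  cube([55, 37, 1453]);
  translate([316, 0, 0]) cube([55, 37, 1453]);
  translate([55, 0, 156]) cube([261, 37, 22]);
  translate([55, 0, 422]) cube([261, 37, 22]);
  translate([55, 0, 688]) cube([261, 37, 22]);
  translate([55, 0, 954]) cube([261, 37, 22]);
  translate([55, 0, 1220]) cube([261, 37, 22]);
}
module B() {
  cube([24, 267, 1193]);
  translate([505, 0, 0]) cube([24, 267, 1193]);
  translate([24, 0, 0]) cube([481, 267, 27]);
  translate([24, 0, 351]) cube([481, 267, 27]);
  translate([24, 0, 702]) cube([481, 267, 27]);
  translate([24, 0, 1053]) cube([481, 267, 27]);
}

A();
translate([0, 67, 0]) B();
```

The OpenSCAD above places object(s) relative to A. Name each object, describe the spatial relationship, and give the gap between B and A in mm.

The bookshelf's nearest face is 30 mm from the ladder's +y face.

A is a ladder. B is a bookshelf. The bookshelf is on the floor beside the ladder on its +y side. The gap between the bookshelf and the ladder is 30 mm.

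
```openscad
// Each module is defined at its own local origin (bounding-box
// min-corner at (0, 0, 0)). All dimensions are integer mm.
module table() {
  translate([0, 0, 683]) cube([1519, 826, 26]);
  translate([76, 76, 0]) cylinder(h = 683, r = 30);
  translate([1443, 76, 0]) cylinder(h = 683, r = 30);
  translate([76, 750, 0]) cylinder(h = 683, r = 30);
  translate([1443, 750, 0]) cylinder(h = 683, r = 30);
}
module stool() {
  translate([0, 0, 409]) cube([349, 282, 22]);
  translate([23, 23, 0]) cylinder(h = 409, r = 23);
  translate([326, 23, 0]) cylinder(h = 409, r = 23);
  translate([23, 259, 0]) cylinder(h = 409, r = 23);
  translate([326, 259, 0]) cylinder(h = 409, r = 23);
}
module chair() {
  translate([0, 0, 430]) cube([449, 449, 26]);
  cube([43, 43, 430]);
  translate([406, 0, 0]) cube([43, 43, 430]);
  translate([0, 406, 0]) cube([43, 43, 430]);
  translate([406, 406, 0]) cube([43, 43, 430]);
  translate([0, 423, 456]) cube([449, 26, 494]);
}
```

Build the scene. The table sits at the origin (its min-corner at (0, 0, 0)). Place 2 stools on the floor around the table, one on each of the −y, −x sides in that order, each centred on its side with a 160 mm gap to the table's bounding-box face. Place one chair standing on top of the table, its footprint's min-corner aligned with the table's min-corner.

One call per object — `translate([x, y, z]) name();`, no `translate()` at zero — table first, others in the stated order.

table();
translate([585, -442, 0]) stool();
translate([-509, 272, 0]) stool();
translate([0, 0, 709]) chair();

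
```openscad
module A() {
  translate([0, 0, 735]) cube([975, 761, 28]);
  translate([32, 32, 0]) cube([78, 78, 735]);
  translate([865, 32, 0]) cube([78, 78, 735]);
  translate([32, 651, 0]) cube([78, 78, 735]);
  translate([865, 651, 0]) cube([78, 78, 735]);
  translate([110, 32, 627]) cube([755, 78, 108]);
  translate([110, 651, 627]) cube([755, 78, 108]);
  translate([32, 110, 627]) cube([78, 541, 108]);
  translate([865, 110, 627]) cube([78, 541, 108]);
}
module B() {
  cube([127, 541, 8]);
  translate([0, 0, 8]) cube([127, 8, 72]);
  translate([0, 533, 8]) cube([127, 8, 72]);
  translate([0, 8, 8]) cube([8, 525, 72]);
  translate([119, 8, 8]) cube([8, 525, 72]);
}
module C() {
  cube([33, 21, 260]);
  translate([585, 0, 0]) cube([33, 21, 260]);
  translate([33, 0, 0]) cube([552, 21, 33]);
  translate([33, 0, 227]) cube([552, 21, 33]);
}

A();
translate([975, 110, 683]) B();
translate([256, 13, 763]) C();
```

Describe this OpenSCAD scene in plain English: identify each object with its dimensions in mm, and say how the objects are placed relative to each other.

A is a rectangular dining table. The top is 975×761×28 mm with its upper surface at z = 763 mm. It stands on four 78×78 mm square legs, each inset 32 mm from the nearest pair of top edges, running from the floor to the underside of the top. Four apron rails, 78 mm thick and 108 mm tall, run between adjacent legs with their top edges flush with the underside of the top and their outer faces flush with the legs' outer faces.

B is an open-topped rectangular box: outside dimensions 127×541×80 mm, with a uniform wall and base thickness of 8 mm. The base is a full 127×541 slab on the floor; four walls sit on top of the base. The front and back walls (the −y and +y sides) span the full width; the two side walls fit between them.

C is a picture frame with a 552×194 mm rectangular opening (x by z) and a uniform 33 mm border on every side. Frame depth is 21 mm along y. It is built from two vertical stiles running the full outside height and two horizontal rails spanning the gap between the stiles.

The open box is beside the table with their tops flush at z = 763. The picture frame is on top of the table.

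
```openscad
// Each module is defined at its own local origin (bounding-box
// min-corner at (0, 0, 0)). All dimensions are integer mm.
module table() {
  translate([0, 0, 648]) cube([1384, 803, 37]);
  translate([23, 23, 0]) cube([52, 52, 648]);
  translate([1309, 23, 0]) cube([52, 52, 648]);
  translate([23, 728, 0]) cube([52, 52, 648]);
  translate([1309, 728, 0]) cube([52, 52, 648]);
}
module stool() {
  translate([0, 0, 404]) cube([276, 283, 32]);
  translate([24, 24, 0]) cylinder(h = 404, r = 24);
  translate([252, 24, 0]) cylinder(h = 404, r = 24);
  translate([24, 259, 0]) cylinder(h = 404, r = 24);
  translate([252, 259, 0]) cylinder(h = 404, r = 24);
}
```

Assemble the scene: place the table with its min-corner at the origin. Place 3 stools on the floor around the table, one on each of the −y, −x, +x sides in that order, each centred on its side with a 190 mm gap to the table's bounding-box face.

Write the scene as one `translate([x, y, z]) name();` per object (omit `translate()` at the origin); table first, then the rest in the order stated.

table();
translate([554, -473, 0]) stool();
translate([-466, 260, 0]) stool();
translate([1574, 260, 0]) stool();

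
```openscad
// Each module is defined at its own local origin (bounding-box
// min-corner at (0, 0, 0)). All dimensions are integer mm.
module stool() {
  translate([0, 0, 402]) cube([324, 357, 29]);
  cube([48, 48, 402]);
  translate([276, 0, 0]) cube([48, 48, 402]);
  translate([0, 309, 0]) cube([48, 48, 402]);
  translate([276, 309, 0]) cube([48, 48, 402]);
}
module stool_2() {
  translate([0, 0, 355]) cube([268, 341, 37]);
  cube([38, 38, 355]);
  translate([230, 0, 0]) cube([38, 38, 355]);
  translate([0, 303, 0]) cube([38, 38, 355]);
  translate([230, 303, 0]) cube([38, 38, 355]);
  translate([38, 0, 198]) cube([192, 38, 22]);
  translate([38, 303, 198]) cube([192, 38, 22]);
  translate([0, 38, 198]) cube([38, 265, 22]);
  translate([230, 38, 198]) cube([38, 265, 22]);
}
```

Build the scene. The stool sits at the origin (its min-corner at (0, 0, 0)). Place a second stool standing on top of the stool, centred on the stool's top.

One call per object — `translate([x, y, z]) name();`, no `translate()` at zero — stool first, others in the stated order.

stool();
translate([28, 8, 431]) stool_2();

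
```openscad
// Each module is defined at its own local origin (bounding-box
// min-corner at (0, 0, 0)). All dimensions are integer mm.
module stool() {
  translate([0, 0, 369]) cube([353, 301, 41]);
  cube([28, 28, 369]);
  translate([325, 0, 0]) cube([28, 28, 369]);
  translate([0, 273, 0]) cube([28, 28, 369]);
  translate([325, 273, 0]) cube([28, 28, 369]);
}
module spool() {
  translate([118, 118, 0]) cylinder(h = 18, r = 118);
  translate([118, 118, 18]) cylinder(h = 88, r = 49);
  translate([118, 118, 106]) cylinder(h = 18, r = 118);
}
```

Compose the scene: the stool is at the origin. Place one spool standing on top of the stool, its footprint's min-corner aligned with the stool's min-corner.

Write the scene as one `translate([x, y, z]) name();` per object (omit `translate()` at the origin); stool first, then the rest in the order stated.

stool();
translate([0, 0, 410]) spool();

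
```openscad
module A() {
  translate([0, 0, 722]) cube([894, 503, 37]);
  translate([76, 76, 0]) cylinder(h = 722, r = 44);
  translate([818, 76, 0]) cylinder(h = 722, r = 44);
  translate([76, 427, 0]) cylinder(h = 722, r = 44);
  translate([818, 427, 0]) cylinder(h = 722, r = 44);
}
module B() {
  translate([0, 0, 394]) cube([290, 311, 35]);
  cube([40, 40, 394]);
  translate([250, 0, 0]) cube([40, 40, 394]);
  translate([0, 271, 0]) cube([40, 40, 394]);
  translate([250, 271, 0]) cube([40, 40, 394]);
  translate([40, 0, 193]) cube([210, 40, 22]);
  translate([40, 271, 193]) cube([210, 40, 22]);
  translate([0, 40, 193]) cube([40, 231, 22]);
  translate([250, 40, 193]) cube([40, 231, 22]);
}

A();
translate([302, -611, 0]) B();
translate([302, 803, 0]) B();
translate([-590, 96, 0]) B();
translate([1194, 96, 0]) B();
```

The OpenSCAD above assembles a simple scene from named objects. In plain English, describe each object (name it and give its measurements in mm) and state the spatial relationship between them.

A is a table with a 894×503 mm rectangular top, 37 mm thick, top surface at z = 759 mm, supported by four round legs of 88 mm diameter, each leg's bounding box inset 32 mm from the nearest pair of top edges, running from the floor.

B is a four-legged stool. The seat is 290×311 mm, 35 mm thick, top at z = 429 mm. It stands on four square legs, each 40×40 mm in cross-section, from z = 0 to the seat underside, each flush with a corner of the seat. Four stretchers, 40 mm wide and 22 mm tall, connect adjacent legs with their undersides at z = 193 mm, each running between the inner faces of the legs it joins and aligned with the legs' outer faces on the other axis.

Four stools sit around the table at the −y, +y, −x, +x sides.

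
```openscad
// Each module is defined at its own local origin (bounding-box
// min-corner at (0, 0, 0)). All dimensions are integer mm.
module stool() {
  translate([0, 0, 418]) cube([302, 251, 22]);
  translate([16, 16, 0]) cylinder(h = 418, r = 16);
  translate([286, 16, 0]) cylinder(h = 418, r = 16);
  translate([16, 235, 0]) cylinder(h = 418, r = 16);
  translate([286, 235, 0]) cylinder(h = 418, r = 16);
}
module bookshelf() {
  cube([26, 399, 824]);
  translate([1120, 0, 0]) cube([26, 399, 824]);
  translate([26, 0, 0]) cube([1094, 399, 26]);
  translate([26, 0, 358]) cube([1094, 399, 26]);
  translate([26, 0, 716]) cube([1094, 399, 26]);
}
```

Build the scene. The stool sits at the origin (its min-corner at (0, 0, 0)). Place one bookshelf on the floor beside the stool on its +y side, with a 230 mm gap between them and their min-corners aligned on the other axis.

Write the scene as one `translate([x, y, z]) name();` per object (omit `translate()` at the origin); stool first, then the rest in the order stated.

stool();
translate([0, 481, 0]) bookshelf();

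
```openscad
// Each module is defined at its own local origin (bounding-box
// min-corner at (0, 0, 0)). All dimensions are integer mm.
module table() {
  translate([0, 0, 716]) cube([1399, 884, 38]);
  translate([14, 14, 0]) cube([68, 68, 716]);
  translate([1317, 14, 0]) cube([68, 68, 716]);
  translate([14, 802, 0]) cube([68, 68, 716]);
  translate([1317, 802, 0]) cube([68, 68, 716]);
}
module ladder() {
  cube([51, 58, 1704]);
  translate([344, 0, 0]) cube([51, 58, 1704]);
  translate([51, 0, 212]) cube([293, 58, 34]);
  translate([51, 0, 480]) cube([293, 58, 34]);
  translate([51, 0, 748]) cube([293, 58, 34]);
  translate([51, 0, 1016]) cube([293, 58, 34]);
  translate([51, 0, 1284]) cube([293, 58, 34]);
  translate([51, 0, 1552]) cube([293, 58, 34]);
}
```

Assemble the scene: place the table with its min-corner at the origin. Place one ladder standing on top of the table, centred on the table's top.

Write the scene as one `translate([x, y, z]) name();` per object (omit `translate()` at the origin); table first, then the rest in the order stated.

table();
translate([502, 413, 754]) ladder();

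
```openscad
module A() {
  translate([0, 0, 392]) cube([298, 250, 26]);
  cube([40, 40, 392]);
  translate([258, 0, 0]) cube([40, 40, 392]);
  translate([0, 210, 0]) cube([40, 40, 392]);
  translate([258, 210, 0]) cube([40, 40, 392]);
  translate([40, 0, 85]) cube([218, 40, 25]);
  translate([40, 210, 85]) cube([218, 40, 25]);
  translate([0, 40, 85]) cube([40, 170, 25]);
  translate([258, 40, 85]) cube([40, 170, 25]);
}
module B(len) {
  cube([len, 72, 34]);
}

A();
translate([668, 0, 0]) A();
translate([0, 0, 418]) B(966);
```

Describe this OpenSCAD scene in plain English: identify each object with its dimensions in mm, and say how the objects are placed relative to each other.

A is a simple wooden stool: a rectangular seat 298 mm (x) by 250 mm (y), 26 mm thick, top face at z = 418 mm, on four square legs, each 40×40 mm in cross-section. The legs rest on z = 0, each flush with a corner of the seat. Four stretchers, 40 mm wide and 25 mm tall, connect adjacent legs with their undersides at z = 85 mm, each running between the inner faces of the legs it joins and aligned with the legs' outer faces on the other axis.

B is a rectangular beam 966 mm long (x), 72 mm deep (y), 34 mm thick (z).

The beam spans the tops of two stools placed 370 mm apart, resting at z = 418 mm.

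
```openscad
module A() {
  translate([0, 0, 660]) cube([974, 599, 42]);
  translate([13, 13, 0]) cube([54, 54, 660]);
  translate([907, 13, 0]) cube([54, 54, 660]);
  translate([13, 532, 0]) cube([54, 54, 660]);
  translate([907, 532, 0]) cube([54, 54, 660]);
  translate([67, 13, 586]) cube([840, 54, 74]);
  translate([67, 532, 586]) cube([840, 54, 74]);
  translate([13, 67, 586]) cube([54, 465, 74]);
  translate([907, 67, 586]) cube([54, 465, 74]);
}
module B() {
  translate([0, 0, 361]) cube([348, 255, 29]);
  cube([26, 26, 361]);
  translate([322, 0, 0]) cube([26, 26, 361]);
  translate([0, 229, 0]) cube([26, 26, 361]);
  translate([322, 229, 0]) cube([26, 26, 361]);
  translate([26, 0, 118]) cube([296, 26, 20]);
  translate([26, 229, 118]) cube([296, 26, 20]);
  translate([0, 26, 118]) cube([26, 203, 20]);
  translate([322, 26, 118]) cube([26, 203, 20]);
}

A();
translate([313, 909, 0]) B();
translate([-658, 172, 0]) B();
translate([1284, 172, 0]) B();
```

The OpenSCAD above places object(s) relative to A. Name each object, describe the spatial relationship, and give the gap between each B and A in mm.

Each stool's nearest face is 310 mm from the table's bounding box.

A is a table. B is a stool. Three stools sit around the table at the +y, −x, +x sides. The gap between each stool and the table is 310 mm.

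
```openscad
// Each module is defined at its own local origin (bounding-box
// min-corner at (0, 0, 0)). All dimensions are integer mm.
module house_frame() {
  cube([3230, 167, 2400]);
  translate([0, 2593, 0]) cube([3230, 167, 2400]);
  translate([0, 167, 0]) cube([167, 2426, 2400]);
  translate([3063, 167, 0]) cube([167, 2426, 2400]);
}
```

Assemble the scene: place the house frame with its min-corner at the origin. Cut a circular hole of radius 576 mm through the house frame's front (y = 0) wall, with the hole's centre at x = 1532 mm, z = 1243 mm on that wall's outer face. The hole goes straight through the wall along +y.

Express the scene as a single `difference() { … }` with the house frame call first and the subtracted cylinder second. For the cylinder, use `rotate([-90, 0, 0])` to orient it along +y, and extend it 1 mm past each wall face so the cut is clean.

difference() {
  house_frame();
  translate([1532, -1, 1243]) rotate([-90, 0, 0]) cylinder(h = 169, r = 576);
}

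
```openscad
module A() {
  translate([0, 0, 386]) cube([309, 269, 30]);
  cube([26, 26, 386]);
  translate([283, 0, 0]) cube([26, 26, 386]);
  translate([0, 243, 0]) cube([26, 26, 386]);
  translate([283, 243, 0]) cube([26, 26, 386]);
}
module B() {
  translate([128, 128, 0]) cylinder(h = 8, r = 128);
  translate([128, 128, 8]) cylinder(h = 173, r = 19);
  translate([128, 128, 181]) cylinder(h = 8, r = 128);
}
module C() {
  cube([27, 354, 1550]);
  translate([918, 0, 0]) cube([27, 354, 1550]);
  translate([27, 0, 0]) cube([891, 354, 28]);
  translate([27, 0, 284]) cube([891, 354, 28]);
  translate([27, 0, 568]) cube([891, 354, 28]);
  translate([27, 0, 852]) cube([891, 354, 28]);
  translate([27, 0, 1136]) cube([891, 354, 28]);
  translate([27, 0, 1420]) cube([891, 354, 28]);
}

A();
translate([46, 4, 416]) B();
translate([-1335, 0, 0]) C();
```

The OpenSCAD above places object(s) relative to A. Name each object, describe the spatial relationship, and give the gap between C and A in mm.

A is a stool. B is a spool. C is a bookshelf. The spool is on top of the stool. The bookshelf is on the floor beside the stool on its −x side. The gap between the bookshelf and the stool is 390 mm.

The bookshelf's nearest face is 390 mm from the stool's −x face.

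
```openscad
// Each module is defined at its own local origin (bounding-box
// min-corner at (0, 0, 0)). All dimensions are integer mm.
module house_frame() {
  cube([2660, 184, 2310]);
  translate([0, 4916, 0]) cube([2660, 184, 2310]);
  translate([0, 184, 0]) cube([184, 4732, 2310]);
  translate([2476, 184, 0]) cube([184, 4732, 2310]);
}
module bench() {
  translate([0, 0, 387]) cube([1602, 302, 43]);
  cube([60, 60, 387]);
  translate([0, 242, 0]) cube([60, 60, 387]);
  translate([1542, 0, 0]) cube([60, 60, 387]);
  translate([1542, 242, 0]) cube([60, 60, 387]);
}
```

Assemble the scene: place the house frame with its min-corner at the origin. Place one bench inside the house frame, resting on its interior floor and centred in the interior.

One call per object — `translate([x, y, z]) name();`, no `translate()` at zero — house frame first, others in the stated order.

house_frame();
translate([529, 2399, 0]) bench();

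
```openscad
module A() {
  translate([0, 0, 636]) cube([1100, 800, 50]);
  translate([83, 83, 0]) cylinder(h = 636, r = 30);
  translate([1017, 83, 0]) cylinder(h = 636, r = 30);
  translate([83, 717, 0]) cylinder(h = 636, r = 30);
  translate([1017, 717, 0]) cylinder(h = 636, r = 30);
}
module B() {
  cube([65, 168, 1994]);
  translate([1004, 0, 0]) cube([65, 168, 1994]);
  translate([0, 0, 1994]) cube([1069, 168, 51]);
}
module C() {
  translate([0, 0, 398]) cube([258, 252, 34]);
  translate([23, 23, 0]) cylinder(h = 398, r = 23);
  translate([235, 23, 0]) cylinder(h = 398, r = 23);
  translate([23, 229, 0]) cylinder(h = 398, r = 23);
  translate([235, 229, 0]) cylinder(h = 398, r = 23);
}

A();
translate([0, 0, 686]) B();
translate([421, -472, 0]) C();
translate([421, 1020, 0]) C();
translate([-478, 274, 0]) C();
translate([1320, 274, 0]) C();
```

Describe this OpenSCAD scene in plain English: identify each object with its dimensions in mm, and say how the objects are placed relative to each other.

A is a table: top 1100 mm (x) × 800 mm (y), 50 mm thick, upper face at z = 686 mm, on four round legs of 60 mm diameter, each leg's bounding box inset 53 mm from the nearest pair of top edges, running from z = 0 to the bottom of the top.

B is a rectangular door frame: two vertical jambs of 65×168 mm section, 1994 mm tall, with a clear opening 939 mm wide between their inner faces. A header 51 mm tall and 168 mm deep lies on top of the jambs and spans the full outside width.

C is a four-legged stool. The seat is 258×252 mm, 34 mm thick, top at z = 432 mm. It stands on four round legs, each 46 mm in diameter, from z = 0 to the seat underside, each leg's axis is inset half a diameter from the nearest pair of seat edges (so the leg's bounding box is flush with the corner).

The door frame is on top of the table. Four stools sit around the table at the −y, +y, −x, +x sides.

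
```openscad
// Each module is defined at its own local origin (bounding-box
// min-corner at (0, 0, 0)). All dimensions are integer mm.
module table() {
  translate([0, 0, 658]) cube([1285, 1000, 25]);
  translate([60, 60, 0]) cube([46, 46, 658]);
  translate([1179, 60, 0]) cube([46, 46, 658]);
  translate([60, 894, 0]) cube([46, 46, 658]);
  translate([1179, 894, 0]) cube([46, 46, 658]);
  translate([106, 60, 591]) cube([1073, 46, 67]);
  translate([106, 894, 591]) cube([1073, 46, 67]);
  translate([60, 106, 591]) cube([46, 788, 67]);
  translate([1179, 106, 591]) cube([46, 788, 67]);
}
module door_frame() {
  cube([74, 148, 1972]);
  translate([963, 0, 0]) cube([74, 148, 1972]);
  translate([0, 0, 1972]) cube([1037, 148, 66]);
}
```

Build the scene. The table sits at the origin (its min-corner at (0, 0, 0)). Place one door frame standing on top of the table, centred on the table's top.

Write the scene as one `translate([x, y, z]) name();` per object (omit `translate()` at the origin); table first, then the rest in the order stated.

table();
translate([124, 426, 683]) door_frame();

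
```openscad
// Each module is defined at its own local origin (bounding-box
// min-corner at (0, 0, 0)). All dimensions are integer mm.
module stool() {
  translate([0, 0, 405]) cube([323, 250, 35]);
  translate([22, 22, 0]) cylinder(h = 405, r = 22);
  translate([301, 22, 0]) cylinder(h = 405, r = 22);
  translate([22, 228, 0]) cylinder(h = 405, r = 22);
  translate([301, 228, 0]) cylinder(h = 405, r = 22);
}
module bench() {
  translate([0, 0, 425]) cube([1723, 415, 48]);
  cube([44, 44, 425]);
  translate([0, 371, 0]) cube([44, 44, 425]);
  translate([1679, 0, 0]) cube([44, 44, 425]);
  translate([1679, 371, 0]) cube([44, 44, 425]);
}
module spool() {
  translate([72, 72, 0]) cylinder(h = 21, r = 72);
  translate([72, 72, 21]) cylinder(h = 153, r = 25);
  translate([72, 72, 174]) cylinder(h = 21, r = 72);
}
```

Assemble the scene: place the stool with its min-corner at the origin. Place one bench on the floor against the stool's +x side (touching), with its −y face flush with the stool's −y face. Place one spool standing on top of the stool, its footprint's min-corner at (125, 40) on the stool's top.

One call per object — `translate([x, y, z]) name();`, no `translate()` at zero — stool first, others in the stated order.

stool();
translate([323, 0, 0]) bench();
translate([125, 40, 440]) spool();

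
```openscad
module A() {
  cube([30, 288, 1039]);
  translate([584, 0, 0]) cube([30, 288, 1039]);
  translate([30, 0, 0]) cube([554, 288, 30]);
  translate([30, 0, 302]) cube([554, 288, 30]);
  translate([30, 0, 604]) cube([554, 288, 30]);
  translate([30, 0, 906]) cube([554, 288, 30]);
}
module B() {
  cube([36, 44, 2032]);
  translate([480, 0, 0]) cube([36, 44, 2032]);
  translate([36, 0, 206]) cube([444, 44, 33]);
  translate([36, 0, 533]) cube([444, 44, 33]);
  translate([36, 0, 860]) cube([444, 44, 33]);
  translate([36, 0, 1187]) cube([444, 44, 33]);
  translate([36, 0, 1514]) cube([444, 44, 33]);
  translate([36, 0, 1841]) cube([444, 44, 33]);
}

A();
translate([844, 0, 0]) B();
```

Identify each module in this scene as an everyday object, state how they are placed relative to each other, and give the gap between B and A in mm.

The ladder's nearest face is 230 mm from the bookshelf's +x face.

A is a bookshelf. B is a ladder. The ladder is on the floor beside the bookshelf on its +x side. The gap between the ladder and the bookshelf is 230 mm.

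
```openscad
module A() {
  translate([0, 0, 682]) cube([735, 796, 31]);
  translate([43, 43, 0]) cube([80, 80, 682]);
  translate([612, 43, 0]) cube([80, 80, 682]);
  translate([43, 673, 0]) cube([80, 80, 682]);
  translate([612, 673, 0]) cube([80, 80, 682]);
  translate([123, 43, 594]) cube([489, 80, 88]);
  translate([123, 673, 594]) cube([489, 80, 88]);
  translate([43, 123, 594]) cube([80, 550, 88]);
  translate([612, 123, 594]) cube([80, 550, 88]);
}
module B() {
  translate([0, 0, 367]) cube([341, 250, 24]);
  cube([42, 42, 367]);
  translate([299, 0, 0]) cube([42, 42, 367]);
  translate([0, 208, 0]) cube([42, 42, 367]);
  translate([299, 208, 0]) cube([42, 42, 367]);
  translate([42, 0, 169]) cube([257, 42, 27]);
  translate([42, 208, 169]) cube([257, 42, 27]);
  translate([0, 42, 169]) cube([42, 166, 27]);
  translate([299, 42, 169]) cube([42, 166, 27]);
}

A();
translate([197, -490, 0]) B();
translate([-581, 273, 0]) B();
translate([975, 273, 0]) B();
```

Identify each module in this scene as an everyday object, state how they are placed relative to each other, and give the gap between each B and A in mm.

Each stool's nearest face is 240 mm from the table's bounding box.

A is a table. B is a stool. Three stools sit around the table at the −y, −x, +x sides. The gap between each stool and the table is 240 mm.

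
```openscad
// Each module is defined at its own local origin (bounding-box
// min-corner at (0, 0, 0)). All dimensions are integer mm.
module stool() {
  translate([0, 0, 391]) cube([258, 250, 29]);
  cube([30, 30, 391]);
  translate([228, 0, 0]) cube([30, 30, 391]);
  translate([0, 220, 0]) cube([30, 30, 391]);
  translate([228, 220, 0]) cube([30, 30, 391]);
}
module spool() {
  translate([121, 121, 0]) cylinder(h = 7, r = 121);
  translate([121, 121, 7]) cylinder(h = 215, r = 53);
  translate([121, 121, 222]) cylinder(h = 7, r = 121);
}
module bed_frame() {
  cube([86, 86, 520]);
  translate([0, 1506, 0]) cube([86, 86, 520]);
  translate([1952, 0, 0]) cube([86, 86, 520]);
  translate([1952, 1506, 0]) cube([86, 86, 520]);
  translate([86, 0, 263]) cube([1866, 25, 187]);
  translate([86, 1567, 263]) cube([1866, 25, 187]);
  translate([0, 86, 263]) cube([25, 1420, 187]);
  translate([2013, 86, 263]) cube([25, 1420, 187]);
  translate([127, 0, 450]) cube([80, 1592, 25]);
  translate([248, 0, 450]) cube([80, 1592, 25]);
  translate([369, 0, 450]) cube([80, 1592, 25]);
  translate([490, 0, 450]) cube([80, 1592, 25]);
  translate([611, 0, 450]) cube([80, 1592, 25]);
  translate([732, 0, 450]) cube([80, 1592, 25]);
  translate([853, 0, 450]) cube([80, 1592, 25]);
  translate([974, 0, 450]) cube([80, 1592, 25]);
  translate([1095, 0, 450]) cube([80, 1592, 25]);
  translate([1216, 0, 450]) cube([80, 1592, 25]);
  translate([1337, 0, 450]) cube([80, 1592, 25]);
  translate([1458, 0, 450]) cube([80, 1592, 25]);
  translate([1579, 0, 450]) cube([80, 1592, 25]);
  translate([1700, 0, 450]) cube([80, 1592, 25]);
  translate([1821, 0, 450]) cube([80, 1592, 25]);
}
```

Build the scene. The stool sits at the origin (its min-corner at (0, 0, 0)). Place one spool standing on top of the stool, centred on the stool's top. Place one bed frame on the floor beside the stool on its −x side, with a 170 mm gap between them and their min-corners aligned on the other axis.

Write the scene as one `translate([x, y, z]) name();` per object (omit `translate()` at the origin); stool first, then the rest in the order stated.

stool();
translate([8, 4, 420]) spool();
translate([-2208, 0, 0]) bed_frame();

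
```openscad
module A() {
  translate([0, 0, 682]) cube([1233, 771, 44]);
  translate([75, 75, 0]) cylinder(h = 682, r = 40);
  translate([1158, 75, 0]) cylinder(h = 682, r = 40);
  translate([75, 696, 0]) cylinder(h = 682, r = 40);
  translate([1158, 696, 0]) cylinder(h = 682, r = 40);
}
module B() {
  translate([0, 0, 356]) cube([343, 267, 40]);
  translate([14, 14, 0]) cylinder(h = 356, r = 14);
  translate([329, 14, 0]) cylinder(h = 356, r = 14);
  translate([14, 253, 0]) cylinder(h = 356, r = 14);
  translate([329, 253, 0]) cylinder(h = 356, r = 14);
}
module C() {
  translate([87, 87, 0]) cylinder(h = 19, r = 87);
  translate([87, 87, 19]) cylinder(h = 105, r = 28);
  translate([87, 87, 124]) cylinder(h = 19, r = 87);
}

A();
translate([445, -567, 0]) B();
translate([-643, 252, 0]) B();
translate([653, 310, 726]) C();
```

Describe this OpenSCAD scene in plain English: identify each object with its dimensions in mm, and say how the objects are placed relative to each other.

A is a table with a 1233×771 mm rectangular top, 44 mm thick, top surface at z = 726 mm, supported by four round legs of 80 mm diameter, each leg's bounding box inset 35 mm from the nearest pair of top edges, running from the floor.

B is a four-legged stool. The seat is 343×267 mm, 40 mm thick, top at z = 396 mm. It stands on four round legs, each 28 mm in diameter, from z = 0 to the seat underside, each leg's axis is inset half a diameter from the nearest pair of seat edges (so the leg's bounding box is flush with the corner).

C is a spool: two coaxial disc flanges of radius 87 mm and thickness 19 mm, joined by a core cylinder of radius 28 mm and height 105 mm. The lower flange rests on z = 0 and the three cylinders share a vertical axis.

Two stools sit around the table at the −y, −x sides. The spool is on top of the table.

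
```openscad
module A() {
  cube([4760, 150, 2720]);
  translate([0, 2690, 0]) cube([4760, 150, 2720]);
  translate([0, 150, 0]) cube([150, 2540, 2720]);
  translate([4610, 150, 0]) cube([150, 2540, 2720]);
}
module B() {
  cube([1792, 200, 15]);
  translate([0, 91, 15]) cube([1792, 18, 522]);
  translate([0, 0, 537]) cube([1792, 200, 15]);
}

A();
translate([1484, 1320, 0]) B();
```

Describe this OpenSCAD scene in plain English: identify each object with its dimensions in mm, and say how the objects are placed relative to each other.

A is the wall frame of a small rectangular building: four walls, each 2720 mm tall and 150 mm thick, enclosing a footprint 4760 mm (x) by 2840 mm (y) outside-to-outside, with no floor or roof. The front and back walls (the −y and +y sides) span the full width; the two side walls fit between them.

B is an I-beam lying along x, 1792 mm long. Overall section height 552 mm. Two flanges 200 mm wide (y) and 15 mm thick, one on the floor and one at the top; a web 18 mm thick runs between them, centred on the flange width.

The I-beam sits inside the house frame, centred.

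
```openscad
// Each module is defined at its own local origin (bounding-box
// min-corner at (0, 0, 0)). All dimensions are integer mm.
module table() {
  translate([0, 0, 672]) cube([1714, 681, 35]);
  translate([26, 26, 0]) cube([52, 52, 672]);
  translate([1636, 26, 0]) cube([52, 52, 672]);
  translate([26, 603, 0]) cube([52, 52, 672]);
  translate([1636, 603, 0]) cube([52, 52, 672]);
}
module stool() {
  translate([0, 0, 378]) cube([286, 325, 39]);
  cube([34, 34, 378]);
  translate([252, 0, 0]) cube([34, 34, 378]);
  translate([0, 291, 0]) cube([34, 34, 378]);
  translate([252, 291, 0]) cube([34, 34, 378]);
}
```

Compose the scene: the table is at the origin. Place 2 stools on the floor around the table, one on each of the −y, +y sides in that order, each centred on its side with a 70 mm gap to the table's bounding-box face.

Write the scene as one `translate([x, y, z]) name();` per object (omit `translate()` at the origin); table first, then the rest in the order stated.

table();
translate([714, -395, 0]) stool();
translate([714, 751, 0]) stool();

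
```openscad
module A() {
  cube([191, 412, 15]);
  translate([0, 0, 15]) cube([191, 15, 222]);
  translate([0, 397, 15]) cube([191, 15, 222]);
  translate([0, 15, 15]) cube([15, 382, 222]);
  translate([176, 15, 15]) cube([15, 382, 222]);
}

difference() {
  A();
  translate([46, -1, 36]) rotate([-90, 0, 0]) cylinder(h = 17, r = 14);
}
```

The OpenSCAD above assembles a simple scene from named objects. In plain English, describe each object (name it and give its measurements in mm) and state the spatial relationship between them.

A is an open storage box with external size 191×412×237 mm and wall thickness 15 mm (the base is also 15 mm thick). The base covers the whole footprint; the four walls stand on the base, with the y-facing walls full-width and the x-facing walls fitting between their inner faces.

The open box has a circular hole of radius 14 mm through its front wall, centred at (x = 46, z = 36).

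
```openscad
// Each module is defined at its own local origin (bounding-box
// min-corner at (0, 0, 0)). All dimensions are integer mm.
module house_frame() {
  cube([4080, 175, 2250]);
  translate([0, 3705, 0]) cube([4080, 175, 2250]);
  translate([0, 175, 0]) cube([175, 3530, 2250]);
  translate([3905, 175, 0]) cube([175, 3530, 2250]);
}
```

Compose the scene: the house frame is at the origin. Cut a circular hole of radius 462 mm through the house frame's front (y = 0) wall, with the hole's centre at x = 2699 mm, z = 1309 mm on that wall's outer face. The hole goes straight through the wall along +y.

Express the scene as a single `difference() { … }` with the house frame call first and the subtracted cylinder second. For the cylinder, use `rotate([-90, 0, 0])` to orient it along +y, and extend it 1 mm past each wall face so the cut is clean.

difference() {
  house_frame();
  translate([2699, -1, 1309]) rotate([-90, 0, 0]) cylinder(h = 177, r = 462);
}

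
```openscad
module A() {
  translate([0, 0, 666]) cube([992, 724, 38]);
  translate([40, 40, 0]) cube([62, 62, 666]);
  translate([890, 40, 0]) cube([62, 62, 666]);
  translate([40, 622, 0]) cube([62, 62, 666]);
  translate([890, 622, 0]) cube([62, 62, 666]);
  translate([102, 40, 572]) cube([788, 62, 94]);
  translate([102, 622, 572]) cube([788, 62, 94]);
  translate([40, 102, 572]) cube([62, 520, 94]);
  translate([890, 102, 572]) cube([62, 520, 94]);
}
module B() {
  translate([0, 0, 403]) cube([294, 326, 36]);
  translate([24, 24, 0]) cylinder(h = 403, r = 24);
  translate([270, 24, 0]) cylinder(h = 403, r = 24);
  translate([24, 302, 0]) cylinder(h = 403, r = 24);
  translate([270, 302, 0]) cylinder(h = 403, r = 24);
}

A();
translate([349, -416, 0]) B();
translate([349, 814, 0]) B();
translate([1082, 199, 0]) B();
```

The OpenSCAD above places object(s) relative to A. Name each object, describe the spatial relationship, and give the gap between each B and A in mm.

A is a table. B is a stool. Three stools sit around the table at the −y, +y, +x sides. The gap between each stool and the table is 90 mm.

Each stool's nearest face is 90 mm from the table's bounding box.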